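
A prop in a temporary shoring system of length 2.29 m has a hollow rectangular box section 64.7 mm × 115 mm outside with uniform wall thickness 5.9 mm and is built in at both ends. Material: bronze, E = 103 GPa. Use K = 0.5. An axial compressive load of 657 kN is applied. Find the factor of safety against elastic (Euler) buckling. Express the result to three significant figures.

Inner dimensions: h_i = 115 − 2×5.9 = 103.2 mm, b_i = 64.7 − 2×5.9 = 52.90 mm
Weak-axis I_min = (h_o·b_o³ − h_i·b_i³)/12 with b_o = 64.7, b_i = 52.90 mm (shorter outer/inner sides).
I_min = (115×64.7³ − 103.2×52.90³)/12 = 1.322×10^6 mm⁴
I = 1.322×10^6 mm⁴ = 1.322×10^-6 m⁴
Effective length L_e = K·L = 0.5 × 2.29 = 1.145 m
P_cr = π²EI / L_e² = π² × 103×10⁹ × 1.322×10^-6 / 1.145² = 1.025×10^6 N
Factor of safety n = P_cr / P = 1025.4 / 657 = 1.56

n ≈ 1.56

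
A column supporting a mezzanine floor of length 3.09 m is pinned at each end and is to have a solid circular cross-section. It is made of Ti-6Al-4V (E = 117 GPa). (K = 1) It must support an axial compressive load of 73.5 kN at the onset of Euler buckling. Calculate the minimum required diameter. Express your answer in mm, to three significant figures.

d ≈ 59.3 mm

L_e = K·L = 1 × 3.09 = 3.090 m
Required I = P_cr·L_e²/(π²E) = 7.350×10^4 × 3.090² / (π² × 1.17×10^11) = 6.077×10^-7 m⁴
I_req = 6.077×10^5 mm⁴
Solid circle: I = πd⁴/64  ⇒  d = (64I/π)^(1/4) = (64×6.077×10^5/π)^(1/4) = 59.3 mm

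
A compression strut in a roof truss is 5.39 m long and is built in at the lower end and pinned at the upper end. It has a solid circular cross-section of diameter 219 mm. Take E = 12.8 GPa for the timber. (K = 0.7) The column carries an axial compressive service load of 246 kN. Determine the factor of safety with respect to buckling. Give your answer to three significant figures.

n ≈ 4.07

I = πd⁴/64 = π×219⁴/64 = 1.129×10^8 mm⁴
I = 1.129×10^8 mm⁴ = 1.129×10^-4 m⁴
Effective length L_e = K·L = 0.7 × 5.39 = 3.773 m
P_cr = π²EI / L_e² = π² × 12.8×10⁹ × 1.129×10^-4 / 3.773² = 1.002×10^6 N
Factor of safety n = P_cr / P = 1002.0 / 246 = 4.07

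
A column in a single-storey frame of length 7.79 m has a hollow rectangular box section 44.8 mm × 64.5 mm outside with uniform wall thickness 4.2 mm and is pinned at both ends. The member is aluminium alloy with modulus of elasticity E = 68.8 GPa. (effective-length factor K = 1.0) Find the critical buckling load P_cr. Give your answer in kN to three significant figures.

Inner dimensions: h_i = 64.5 − 2×4.2 = 56.10 mm, b_i = 44.8 − 2×4.2 = 36.40 mm
Weak-axis I_min = (h_o·b_o³ − h_i·b_i³)/12 with b_o = 44.8, b_i = 36.40 mm (shorter outer/inner sides).
I_min = (64.5×44.8³ − 56.10×36.40³)/12 = 2.578×10^5 mm⁴
I = 2.578×10^5 mm⁴ = 2.578×10^-7 m⁴
Effective length L_e = K·L = 1 × 7.79 = 7.790 m
P_cr = π²EI / L_e² = π² × 68.8×10⁹ × 2.578×10^-7 / 7.790² = 2.885×10^3 N

P_cr ≈ 2.88 kN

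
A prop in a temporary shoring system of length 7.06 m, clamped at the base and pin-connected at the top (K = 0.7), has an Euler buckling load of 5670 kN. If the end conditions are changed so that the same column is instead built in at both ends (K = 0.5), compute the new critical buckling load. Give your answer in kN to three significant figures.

P_cr ∝ 1/K², so P_cr,new = P_cr,old × (K_old/K_new)² = 5670 × (0.7/0.5)²
= 5670 × 1.960 = 11100 kN

P_cr ≈ 11100 kN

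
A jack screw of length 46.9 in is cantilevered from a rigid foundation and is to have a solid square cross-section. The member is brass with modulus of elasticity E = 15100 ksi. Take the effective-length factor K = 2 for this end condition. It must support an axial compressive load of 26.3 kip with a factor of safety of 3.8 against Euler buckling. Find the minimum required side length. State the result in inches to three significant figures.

a ≈ 2.90 in

Required P_cr = n·P = 3.8 × 26.3 = 99.94 kip
L_e = K·L = 2 × 46.9 = 93.80 in
Required I = P_cr·L_e²/(π²E) = 9.994×10^4 × 93.80² / (π² × 1.51×10^7) = 5.900 in⁴
Solid square: I = a⁴/12  ⇒  a = (12I)^(1/4) = (12×5.900)^(1/4) = 2.90 in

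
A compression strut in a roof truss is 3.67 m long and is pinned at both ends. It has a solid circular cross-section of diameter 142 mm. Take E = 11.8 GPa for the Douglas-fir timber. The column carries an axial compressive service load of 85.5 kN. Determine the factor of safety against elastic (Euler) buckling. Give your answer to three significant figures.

I = πd⁴/64 = π×142⁴/64 = 1.996×10^7 mm⁴
I = 1.996×10^7 mm⁴ = 1.996×10^-5 m⁴
Effective length L_e = K·L = 1 × 3.67 = 3.670 m
P_cr = π²EI / L_e² = π² × 11.8×10⁹ × 1.996×10^-5 / 3.670² = 1.726×10^5 N
Factor of safety n = P_cr / P = 172.57 / 85.5 = 2.02

n ≈ 2.02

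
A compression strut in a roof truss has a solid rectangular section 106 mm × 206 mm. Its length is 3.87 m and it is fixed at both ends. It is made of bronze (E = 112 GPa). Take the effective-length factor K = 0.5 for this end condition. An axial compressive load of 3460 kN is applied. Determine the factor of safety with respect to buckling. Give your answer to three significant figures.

n ≈ 1.74

Buckling occurs about the weak axis: I_min = h·b³/12 with b = 106 mm (the shorter side).
I_min = 206×106³/12 = 2.045×10^7 mm⁴
I = 2.045×10^7 mm⁴ = 2.045×10^-5 m⁴
Effective length L_e = K·L = 0.5 × 3.87 = 1.935 m
P_cr = π²EI / L_e² = π² × 112×10⁹ × 2.045×10^-5 / 1.935² = 6.036×10^6 N
Factor of safety n = P_cr / P = 6036.1 / 3460 = 1.74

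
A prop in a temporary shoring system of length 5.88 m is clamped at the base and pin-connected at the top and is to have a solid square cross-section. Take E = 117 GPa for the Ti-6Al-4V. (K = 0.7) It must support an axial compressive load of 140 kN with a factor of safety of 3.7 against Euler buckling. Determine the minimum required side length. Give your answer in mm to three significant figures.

a ≈ 97.7 mm

Required P_cr = n·P = 3.7 × 140 = 518.0 kN
L_e = K·L = 0.7 × 5.88 = 4.116 m
Required I = P_cr·L_e²/(π²E) = 5.180×10^5 × 4.116² / (π² × 1.17×10^11) = 7.600×10^-6 m⁴
I_req = 7.600×10^6 mm⁴
Solid square: I = a⁴/12  ⇒  a = (12I)^(1/4) = (12×7.600×10^6)^(1/4) = 97.7 mm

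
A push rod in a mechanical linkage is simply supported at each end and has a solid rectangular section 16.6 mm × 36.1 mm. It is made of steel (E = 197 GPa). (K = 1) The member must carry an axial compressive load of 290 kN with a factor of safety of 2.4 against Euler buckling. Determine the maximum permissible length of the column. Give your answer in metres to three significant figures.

L_max ≈ 0.196 m

Buckling occurs about the weak axis: I_min = h·b³/12 with b = 16.6 mm (the shorter side).
I_min = 36.1×16.6³/12 = 1.376×10^4 mm⁴
I = 1.376×10^-8 m⁴
Required critical load P_cr = n·P = 2.4 × 290 = 696.0 kN = 6.960×10^5 N
From P_cr = π²EI/(K·L)²:  L = (1/K)·√(π²EI/P_cr) = (1/1)·√(π²×1.97×10^11×1.376×10^-8/6.960×10^5)
L = 0.196 m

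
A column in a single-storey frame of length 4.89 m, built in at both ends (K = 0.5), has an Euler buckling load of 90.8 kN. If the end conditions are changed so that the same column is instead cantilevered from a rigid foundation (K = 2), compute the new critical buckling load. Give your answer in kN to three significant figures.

P_cr ≈ 5.68 kN

P_cr ∝ 1/K², so P_cr,new = P_cr,old × (K_old/K_new)² = 90.8 × (0.5/2)²
= 90.8 × 0.06250 = 5.68 kN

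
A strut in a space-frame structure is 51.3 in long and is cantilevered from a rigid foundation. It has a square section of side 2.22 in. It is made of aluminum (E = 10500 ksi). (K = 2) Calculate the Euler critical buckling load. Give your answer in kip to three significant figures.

P_cr ≈ 19.9 kip

I = a⁴/12 = 2.22⁴/12 = 2.024 in⁴
Effective length L_e = K·L = 2 × 51.3 = 102.6 in
P_cr = π²EI / L_e² = π² × 10500×10³ × 2.024 / 102.6² = 1.993×10^4 lb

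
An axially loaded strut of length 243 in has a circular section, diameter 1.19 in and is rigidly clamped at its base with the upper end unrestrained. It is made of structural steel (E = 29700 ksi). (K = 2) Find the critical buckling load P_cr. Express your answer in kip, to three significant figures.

I = πd⁴/64 = π×1.19⁴/64 = 9.844×10^-2 in⁴
Effective length L_e = K·L = 2 × 243 = 486.0 in
P_cr = π²EI / L_e² = π² × 29700×10³ × 9.844×10^-2 / 486.0² = 122.2 lb

P_cr ≈ 0.122 kip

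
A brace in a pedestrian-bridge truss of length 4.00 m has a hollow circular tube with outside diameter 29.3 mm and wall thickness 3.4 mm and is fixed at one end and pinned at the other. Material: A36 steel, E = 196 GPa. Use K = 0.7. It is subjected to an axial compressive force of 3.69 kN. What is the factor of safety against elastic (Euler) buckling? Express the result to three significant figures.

n ≈ 1.58

Inner diameter d_i = 29.3 − 2×3.4 = 22.50 mm
I = π(d_o⁴ − d_i⁴)/64 = π(29.3⁴ − 22.50⁴)/64 = 2.360×10^4 mm⁴
I = 2.360×10^4 mm⁴ = 2.360×10^-8 m⁴
Effective length L_e = K·L = 0.7 × 4.00 = 2.800 m
P_cr = π²EI / L_e² = π² × 196×10⁹ × 2.360×10^-8 / 2.800² = 5.822×10^3 N
Factor of safety n = P_cr / P = 5.8223 / 3.69 = 1.58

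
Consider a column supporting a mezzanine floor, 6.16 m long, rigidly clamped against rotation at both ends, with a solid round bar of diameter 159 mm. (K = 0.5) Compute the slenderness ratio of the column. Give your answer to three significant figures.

For a solid circle r = d/4 = 159/4 = 39.75 mm
L_e = K·L = 0.5 × 6.16 m = 3.080 m = 3080.0 mm
λ = L_e / r_min = 3080.0 / 39.75 = 77.5

λ ≈ 77.5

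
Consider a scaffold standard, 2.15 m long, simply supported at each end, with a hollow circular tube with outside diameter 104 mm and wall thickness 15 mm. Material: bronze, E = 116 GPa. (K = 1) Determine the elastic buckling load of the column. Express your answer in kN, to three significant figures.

Inner diameter d_i = 104 − 2×15 = 74.00 mm
I = π(d_o⁴ − d_i⁴)/64 = π(104⁴ − 74.00⁴)/64 = 4.271×10^6 mm⁴
I = 4.271×10^6 mm⁴ = 4.271×10^-6 m⁴
Effective length L_e = K·L = 1 × 2.15 = 2.150 m
P_cr = π²EI / L_e² = π² × 116×10⁹ × 4.271×10^-6 / 2.150² = 1.058×10^6 N

P_cr ≈ 1060 kN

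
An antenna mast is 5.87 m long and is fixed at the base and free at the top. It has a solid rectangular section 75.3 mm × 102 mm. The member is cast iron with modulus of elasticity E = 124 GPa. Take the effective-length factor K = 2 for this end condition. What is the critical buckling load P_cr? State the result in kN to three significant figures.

Buckling occurs about the weak axis: I_min = h·b³/12 with b = 75.3 mm (the shorter side).
I_min = 102×75.3³/12 = 3.629×10^6 mm⁴
I = 3.629×10^6 mm⁴ = 3.629×10^-6 m⁴
Effective length L_e = K·L = 2 × 5.87 = 11.74 m
P_cr = π²EI / L_e² = π² × 124×10⁹ × 3.629×10^-6 / 11.74² = 3.222×10^4 N

P_cr ≈ 32.2 kN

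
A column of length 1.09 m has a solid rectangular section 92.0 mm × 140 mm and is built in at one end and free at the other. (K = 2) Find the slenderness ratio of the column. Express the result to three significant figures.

λ ≈ 82.1

Buckling occurs about the weak axis: I_min = h·b³/12 with b = 92.0 mm (the shorter side).
I_min = 140×92.0³/12 = 9.085×10^6 mm⁴
A = 1.288×10^4 mm²;  r_min = √(I/A) = √(9.085×10^6/1.288×10^4) = 26.56 mm
L_e = K·L = 2 × 1.09 m = 2.180 m = 2180.0 mm
λ = L_e / r_min = 2180.0 / 26.56 = 82.1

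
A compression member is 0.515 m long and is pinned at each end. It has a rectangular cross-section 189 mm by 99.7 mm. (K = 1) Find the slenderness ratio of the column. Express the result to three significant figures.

λ ≈ 17.9

For a rectangle r_min = b/√12 = 99.7/√12 = 28.78 mm
L_e = K·L = 1 × 0.515 m = 0.5150 m = 515.00 mm
λ = L_e / r_min = 515.00 / 28.78 = 17.9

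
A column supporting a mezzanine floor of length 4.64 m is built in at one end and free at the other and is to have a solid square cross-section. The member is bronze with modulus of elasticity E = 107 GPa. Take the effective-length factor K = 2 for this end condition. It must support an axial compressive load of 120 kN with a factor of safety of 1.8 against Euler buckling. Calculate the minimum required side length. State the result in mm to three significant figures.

Required P_cr = n·P = 1.8 × 120 = 216.0 kN
L_e = K·L = 2 × 4.64 = 9.280 m
Required I = P_cr·L_e²/(π²E) = 2.160×10^5 × 9.280² / (π² × 1.07×10^11) = 1.761×10^-5 m⁴
I_req = 1.761×10^7 mm⁴
Solid square: I = a⁴/12  ⇒  a = (12I)^(1/4) = (12×1.761×10^7)^(1/4) = 121 mm

a ≈ 121 mm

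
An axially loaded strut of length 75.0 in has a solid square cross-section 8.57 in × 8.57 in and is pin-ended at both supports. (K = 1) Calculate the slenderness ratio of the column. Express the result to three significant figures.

For a square r = a/√12 = 8.57/√12 = 2.474 in
L_e = K·L = 1 × 75.0 = 75.00 in
λ = L_e / r_min = 75.000 / 2.474 = 30.3

λ ≈ 30.3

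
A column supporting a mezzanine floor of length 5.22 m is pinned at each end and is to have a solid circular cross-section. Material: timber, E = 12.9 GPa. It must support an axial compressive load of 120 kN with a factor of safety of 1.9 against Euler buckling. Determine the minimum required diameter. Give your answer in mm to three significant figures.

Required P_cr = n·P = 1.9 × 120 = 228.0 kN
L_e = K·L = 1 × 5.22 = 5.220 m
Required I = P_cr·L_e²/(π²E) = 2.280×10^5 × 5.220² / (π² × 1.29×10^10) = 4.880×10^-5 m⁴
I_req = 4.880×10^7 mm⁴
Solid circle: I = πd⁴/64  ⇒  d = (64I/π)^(1/4) = (64×4.880×10^7/π)^(1/4) = 178 mm

d ≈ 178 mm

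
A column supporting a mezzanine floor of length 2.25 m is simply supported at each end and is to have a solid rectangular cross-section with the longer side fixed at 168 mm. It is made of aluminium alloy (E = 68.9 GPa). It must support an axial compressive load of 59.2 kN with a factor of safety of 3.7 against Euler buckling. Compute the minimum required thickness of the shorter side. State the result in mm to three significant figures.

Required P_cr = n·P = 3.7 × 59.2 = 219.0 kN
L_e = K·L = 1 × 2.25 = 2.250 m
Required I = P_cr·L_e²/(π²E) = 2.190×10^5 × 2.250² / (π² × 6.89×10^10) = 1.631×10^-6 m⁴
I_req = 1.631×10^6 mm⁴
Rectangle, weak axis: I_min = h·b³/12 with h = 168 mm fixed  ⇒  b = (12I/h)^(1/3) = 48.8 mm

b ≈ 48.8 mm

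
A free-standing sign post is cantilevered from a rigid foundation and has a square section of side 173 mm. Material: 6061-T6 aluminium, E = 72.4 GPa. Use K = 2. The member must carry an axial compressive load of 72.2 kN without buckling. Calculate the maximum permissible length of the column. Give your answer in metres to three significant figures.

L_max ≈ 13.6 m

I = a⁴/12 = 173⁴/12 = 7.465×10^7 mm⁴
I = 7.465×10^-5 m⁴
At the buckling limit P_cr = P = 7.220×10^4 N
From P_cr = π²EI/(K·L)²:  L = (1/K)·√(π²EI/P_cr) = (1/2)·√(π²×7.24×10^10×7.465×10^-5/7.220×10^4)
L = 13.6 m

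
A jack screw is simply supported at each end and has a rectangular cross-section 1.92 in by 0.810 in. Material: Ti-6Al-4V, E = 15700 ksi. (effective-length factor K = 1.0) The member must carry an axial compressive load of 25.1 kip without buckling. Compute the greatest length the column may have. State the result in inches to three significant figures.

L_max ≈ 22.9 in

Buckling occurs about the weak axis: I_min = h·b³/12 with b = 0.810 in (the shorter side).
I_min = 1.92×0.810³/12 = 8.503×10^-2 in⁴
At the buckling limit P_cr = P = 2.510×10^4 lb
From P_cr = π²EI/(K·L)²:  L = (1/K)·√(π²EI/P_cr) = (1/1)·√(π²×1.57×10^7×8.503×10^-2/2.510×10^4)
L = 22.9 in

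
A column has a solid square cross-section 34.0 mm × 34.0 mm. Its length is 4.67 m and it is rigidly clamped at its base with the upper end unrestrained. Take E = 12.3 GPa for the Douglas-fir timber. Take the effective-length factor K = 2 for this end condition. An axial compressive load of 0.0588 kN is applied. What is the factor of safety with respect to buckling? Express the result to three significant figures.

I = a⁴/12 = 34.0⁴/12 = 1.114×10^5 mm⁴
I = 1.114×10^5 mm⁴ = 1.114×10^-7 m⁴
Effective length L_e = K·L = 2 × 4.67 = 9.340 m
P_cr = π²EI / L_e² = π² × 12.3×10⁹ × 1.114×10^-7 / 9.340² = 155.0 N
Factor of safety n = P_cr / P = 0.15497 / 0.0588 = 2.64

n ≈ 2.64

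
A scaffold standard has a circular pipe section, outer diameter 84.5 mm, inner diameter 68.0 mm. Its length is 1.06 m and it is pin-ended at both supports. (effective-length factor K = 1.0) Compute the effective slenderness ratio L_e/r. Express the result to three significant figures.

d_o = 84.5 mm, d_i = 68.0 mm
I = π(d_o⁴ − d_i⁴)/64 = π(84.5⁴ − 68.00⁴)/64 = 1.453×10^6 mm⁴
A = 1.976×10^3 mm²;  r_min = √(I/A) = √(1.453×10^6/1.976×10^3) = 27.12 mm
L_e = K·L = 1 × 1.06 m = 1.060 m = 1060.0 mm
λ = L_e / r_min = 1060.0 / 27.12 = 39.1

λ ≈ 39.1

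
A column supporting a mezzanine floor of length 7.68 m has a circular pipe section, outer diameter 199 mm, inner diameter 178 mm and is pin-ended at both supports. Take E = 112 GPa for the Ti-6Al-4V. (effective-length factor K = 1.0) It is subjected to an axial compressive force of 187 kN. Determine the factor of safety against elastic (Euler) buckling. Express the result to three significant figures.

n ≈ 2.78

d_o = 199 mm, d_i = 178 mm
I = π(d_o⁴ − d_i⁴)/64 = π(199⁴ − 178.0⁴)/64 = 2.770×10^7 mm⁴
I = 2.770×10^7 mm⁴ = 2.770×10^-5 m⁴
Effective length L_e = K·L = 1 × 7.68 = 7.680 m
P_cr = π²EI / L_e² = π² × 112×10⁹ × 2.770×10^-5 / 7.680² = 5.192×10^5 N
Factor of safety n = P_cr / P = 519.19 / 187 = 2.78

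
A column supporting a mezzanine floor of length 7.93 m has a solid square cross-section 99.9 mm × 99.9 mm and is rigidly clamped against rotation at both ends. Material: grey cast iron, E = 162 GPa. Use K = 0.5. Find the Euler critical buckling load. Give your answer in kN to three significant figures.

I = a⁴/12 = 99.9⁴/12 = 8.300×10^6 mm⁴
I = 8.300×10^6 mm⁴ = 8.300×10^-6 m⁴
Effective length L_e = K·L = 0.5 × 7.93 = 3.965 m
P_cr = π²EI / L_e² = π² × 162×10⁹ × 8.300×10^-6 / 3.965² = 8.441×10^5 N

P_cr ≈ 844 kN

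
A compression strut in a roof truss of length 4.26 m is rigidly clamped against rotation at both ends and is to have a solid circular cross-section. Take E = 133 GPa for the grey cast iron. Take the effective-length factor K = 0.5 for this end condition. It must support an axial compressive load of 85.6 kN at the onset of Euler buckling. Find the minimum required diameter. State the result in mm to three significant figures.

L_e = K·L = 0.5 × 4.26 = 2.130 m
Required I = P_cr·L_e²/(π²E) = 8.560×10^4 × 2.130² / (π² × 1.33×10^11) = 2.959×10^-7 m⁴
I_req = 2.959×10^5 mm⁴
Solid circle: I = πd⁴/64  ⇒  d = (64I/π)^(1/4) = (64×2.959×10^5/π)^(1/4) = 49.5 mm

d ≈ 49.5 mm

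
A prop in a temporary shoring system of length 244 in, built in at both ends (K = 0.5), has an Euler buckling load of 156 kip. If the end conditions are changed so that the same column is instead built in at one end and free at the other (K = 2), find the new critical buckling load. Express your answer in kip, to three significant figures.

P_cr ∝ 1/K², so P_cr,new = P_cr,old × (K_old/K_new)² = 156 × (0.5/2)²
= 156 × 0.06250 = 9.75 kip

P_cr ≈ 9.75 kip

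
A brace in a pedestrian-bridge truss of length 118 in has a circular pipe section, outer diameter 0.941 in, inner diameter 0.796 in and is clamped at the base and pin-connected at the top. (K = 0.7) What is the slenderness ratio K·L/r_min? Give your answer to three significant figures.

λ ≈ 268

d_o = 0.941 in, d_i = 0.796 in
I = π(d_o⁴ − d_i⁴)/64 = π(0.941⁴ − 0.7960⁴)/64 = 1.878×10^-2 in⁴
A = 0.1978 in²;  r_min = √(I/A) = √(1.878×10^-2/0.1978) = 0.3081 in
L_e = K·L = 0.7 × 118 = 82.60 in
λ = L_e / r_min = 82.600 / 0.3081 = 268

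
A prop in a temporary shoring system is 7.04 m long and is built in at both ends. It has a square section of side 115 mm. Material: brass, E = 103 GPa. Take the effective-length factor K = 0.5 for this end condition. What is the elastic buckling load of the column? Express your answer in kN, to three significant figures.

P_cr ≈ 1200 kN

I = a⁴/12 = 115⁴/12 = 1.458×10^7 mm⁴
I = 1.458×10^7 mm⁴ = 1.458×10^-5 m⁴
Effective length L_e = K·L = 0.5 × 7.04 = 3.520 m
P_cr = π²EI / L_e² = π² × 103×10⁹ × 1.458×10^-5 / 3.520² = 1.196×10^6 N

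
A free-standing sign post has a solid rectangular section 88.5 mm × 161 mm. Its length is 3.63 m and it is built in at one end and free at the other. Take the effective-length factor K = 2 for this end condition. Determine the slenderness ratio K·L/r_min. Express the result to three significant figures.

λ ≈ 284

Buckling occurs about the weak axis: I_min = h·b³/12 with b = 88.5 mm (the shorter side).
I_min = 161×88.5³/12 = 9.300×10^6 mm⁴
A = 1.425×10^4 mm²;  r_min = √(I/A) = √(9.300×10^6/1.425×10^4) = 25.55 mm
L_e = K·L = 2 × 3.63 m = 7.260 m = 7260.0 mm
λ = L_e / r_min = 7260.0 / 25.55 = 284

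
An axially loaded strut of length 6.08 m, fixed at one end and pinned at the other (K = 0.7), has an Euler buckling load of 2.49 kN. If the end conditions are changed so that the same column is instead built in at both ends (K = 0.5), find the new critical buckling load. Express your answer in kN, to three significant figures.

P_cr ∝ 1/K², so P_cr,new = P_cr,old × (K_old/K_new)² = 2.49 × (0.7/0.5)²
= 2.49 × 1.960 = 4.88 kN

P_cr ≈ 4.88 kN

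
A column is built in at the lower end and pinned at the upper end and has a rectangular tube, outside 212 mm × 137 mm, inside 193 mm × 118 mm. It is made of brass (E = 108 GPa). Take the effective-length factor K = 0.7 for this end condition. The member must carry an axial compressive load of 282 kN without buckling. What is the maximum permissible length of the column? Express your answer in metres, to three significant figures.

L_max ≈ 12.1 m

Weak-axis I_min = (h_o·b_o³ − h_i·b_i³)/12 with b_o = 137, b_i = 118.0 mm (shorter outer/inner sides).
I_min = (212×137³ − 193.0×118.0³)/12 = 1.900×10^7 mm⁴
I = 1.900×10^-5 m⁴
At the buckling limit P_cr = P = 2.820×10^5 N
From P_cr = π²EI/(K·L)²:  L = (1/K)·√(π²EI/P_cr) = (1/0.7)·√(π²×1.08×10^11×1.900×10^-5/2.820×10^5)
L = 12.1 m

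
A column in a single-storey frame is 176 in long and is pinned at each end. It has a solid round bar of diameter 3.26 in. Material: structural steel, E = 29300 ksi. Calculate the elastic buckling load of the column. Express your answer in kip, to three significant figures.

I = πd⁴/64 = π×3.26⁴/64 = 5.544 in⁴
Effective length L_e = K·L = 1 × 176 = 176.0 in
P_cr = π²EI / L_e² = π² × 29300×10³ × 5.544 / 176.0² = 5.176×10^4 lb

P_cr ≈ 51.8 kip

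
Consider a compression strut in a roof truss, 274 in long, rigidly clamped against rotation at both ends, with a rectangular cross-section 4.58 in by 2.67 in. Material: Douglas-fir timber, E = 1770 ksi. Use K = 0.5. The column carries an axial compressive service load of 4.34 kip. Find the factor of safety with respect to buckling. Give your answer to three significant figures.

Buckling occurs about the weak axis: I_min = h·b³/12 with b = 2.67 in (the shorter side).
I_min = 4.58×2.67³/12 = 7.265 in⁴
Effective length L_e = K·L = 0.5 × 274 = 137.0 in
P_cr = π²EI / L_e² = π² × 1770×10³ × 7.265 / 137.0² = 6.762×10^3 lb
Factor of safety n = P_cr / P = 6.7616 / 4.34 = 1.56

n ≈ 1.56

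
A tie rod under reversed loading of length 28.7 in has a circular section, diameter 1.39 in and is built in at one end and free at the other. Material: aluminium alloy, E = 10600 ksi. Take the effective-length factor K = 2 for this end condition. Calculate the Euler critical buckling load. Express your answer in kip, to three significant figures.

I = πd⁴/64 = π×1.39⁴/64 = 0.1832 in⁴
Effective length L_e = K·L = 2 × 28.7 = 57.40 in
P_cr = π²EI / L_e² = π² × 10600×10³ × 0.1832 / 57.40² = 5.818×10^3 lb

P_cr ≈ 5.82 kip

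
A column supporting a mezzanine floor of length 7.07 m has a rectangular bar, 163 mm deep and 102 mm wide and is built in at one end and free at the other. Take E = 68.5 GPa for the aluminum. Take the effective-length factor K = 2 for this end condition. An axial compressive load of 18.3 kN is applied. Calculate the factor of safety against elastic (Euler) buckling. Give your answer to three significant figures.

n ≈ 2.66

Buckling occurs about the weak axis: I_min = h·b³/12 with b = 102 mm (the shorter side).
I_min = 163×102³/12 = 1.441×10^7 mm⁴
I = 1.441×10^7 mm⁴ = 1.441×10^-5 m⁴
Effective length L_e = K·L = 2 × 7.07 = 14.14 m
P_cr = π²EI / L_e² = π² × 68.5×10⁹ × 1.441×10^-5 / 14.14² = 4.874×10^4 N
Factor of safety n = P_cr / P = 48.741 / 18.3 = 2.66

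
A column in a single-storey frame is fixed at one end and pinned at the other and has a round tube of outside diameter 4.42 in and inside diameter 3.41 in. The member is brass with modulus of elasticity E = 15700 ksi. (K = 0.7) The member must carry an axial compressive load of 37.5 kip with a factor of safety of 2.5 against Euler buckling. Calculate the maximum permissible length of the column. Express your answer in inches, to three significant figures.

d_o = 4.42 in, d_i = 3.41 in
I = π(d_o⁴ − d_i⁴)/64 = π(4.42⁴ − 3.410⁴)/64 = 12.10 in⁴
Required critical load P_cr = n·P = 2.5 × 37.5 = 93.75 kip = 9.375×10^4 lb
From P_cr = π²EI/(K·L)²:  L = (1/K)·√(π²EI/P_cr) = (1/0.7)·√(π²×1.57×10^7×12.10/9.375×10^4)
L = 202 in

L_max ≈ 202 in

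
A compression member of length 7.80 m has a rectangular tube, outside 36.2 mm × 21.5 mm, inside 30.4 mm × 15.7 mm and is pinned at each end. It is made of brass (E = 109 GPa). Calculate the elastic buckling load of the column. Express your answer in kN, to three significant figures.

Weak-axis I_min = (h_o·b_o³ − h_i·b_i³)/12 with b_o = 21.5, b_i = 15.70 mm (shorter outer/inner sides).
I_min = (36.2×21.5³ − 30.40×15.70³)/12 = 2.018×10^4 mm⁴
I = 2.018×10^4 mm⁴ = 2.018×10^-8 m⁴
Effective length L_e = K·L = 1 × 7.80 = 7.800 m
P_cr = π²EI / L_e² = π² × 109×10⁹ × 2.018×10^-8 / 7.800² = 356.8 N

P_cr ≈ 0.357 kN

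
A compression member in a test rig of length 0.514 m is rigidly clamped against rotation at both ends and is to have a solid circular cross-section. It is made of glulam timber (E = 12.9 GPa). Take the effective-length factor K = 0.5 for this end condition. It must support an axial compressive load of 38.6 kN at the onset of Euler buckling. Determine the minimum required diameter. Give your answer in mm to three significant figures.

L_e = K·L = 0.5 × 0.514 = 0.2570 m
Required I = P_cr·L_e²/(π²E) = 3.860×10^4 × 0.2570² / (π² × 1.29×10^10) = 2.002×10^-8 m⁴
I_req = 2.002×10^4 mm⁴
Solid circle: I = πd⁴/64  ⇒  d = (64I/π)^(1/4) = (64×2.002×10^4/π)^(1/4) = 25.3 mm

d ≈ 25.3 mm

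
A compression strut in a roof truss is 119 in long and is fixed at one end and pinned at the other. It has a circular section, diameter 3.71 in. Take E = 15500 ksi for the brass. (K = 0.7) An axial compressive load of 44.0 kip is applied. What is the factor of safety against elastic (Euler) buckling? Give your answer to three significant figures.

n ≈ 4.66

I = πd⁴/64 = π×3.71⁴/64 = 9.300 in⁴
Effective length L_e = K·L = 0.7 × 119 = 83.30 in
P_cr = π²EI / L_e² = π² × 15500×10³ × 9.300 / 83.30² = 2.050×10^5 lb
Factor of safety n = P_cr / P = 205.03 / 44.0 = 4.66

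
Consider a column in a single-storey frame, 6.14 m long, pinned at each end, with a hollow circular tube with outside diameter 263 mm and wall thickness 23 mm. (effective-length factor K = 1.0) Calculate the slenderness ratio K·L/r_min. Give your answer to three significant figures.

λ ≈ 72.0

Inner diameter d_i = 263 − 2×23 = 217.0 mm
I = π(d_o⁴ − d_i⁴)/64 = π(263⁴ − 217.0⁴)/64 = 1.260×10^8 mm⁴
A = 1.734×10^4 mm²;  r_min = √(I/A) = √(1.260×10^8/1.734×10^4) = 85.24 mm
L_e = K·L = 1 × 6.14 m = 6.140 m = 6140.0 mm
λ = L_e / r_min = 6140.0 / 85.24 = 72.0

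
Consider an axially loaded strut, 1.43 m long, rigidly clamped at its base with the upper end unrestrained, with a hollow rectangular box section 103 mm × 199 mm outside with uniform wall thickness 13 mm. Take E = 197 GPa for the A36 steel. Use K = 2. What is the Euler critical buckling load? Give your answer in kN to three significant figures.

P_cr ≈ 2740 kN

Inner dimensions: h_i = 199 − 2×13 = 173.0 mm, b_i = 103 − 2×13 = 77.00 mm
Weak-axis I_min = (h_o·b_o³ − h_i·b_i³)/12 with b_o = 103, b_i = 77.00 mm (shorter outer/inner sides).
I_min = (199×103³ − 173.0×77.00³)/12 = 1.154×10^7 mm⁴
I = 1.154×10^7 mm⁴ = 1.154×10^-5 m⁴
Effective length L_e = K·L = 2 × 1.43 = 2.860 m
P_cr = π²EI / L_e² = π² × 197×10⁹ × 1.154×10^-5 / 2.860² = 2.743×10^6 N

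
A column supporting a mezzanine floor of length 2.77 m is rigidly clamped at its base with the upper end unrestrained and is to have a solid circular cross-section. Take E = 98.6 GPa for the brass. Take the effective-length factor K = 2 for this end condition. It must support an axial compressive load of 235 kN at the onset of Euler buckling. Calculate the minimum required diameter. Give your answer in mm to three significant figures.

d ≈ 111 mm

L_e = K·L = 2 × 2.77 = 5.540 m
Required I = P_cr·L_e²/(π²E) = 2.350×10^5 × 5.540² / (π² × 9.86×10^10) = 7.412×10^-6 m⁴
I_req = 7.412×10^6 mm⁴
Solid circle: I = πd⁴/64  ⇒  d = (64I/π)^(1/4) = (64×7.412×10^6/π)^(1/4) = 111 mm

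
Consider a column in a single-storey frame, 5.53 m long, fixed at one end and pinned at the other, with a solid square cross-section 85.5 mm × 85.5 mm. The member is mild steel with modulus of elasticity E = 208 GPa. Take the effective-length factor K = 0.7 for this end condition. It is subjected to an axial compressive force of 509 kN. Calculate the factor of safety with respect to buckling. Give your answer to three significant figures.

I = a⁴/12 = 85.5⁴/12 = 4.453×10^6 mm⁴
I = 4.453×10^6 mm⁴ = 4.453×10^-6 m⁴
Effective length L_e = K·L = 0.7 × 5.53 = 3.871 m
P_cr = π²EI / L_e² = π² × 208×10⁹ × 4.453×10^-6 / 3.871² = 6.101×10^5 N
Factor of safety n = P_cr / P = 610.10 / 509 = 1.20

n ≈ 1.20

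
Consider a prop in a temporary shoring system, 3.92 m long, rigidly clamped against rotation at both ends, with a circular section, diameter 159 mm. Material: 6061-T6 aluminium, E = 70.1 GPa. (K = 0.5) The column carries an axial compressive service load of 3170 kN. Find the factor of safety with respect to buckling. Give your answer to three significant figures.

n ≈ 1.78

I = πd⁴/64 = π×159⁴/64 = 3.137×10^7 mm⁴
I = 3.137×10^7 mm⁴ = 3.137×10^-5 m⁴
Effective length L_e = K·L = 0.5 × 3.92 = 1.960 m
P_cr = π²EI / L_e² = π² × 70.1×10⁹ × 3.137×10^-5 / 1.960² = 5.650×10^6 N
Factor of safety n = P_cr / P = 5650.2 / 3170 = 1.78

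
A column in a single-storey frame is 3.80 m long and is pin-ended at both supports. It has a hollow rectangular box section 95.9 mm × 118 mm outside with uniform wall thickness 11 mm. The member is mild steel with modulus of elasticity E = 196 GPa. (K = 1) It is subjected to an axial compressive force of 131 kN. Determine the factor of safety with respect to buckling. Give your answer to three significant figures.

n ≈ 5.57

Inner dimensions: h_i = 118 − 2×11 = 96.00 mm, b_i = 95.9 − 2×11 = 73.90 mm
Weak-axis I_min = (h_o·b_o³ − h_i·b_i³)/12 with b_o = 95.9, b_i = 73.90 mm (shorter outer/inner sides).
I_min = (118×95.9³ − 96.00×73.90³)/12 = 5.444×10^6 mm⁴
I = 5.444×10^6 mm⁴ = 5.444×10^-6 m⁴
Effective length L_e = K·L = 1 × 3.80 = 3.800 m
P_cr = π²EI / L_e² = π² × 196×10⁹ × 5.444×10^-6 / 3.800² = 7.293×10^5 N
Factor of safety n = P_cr / P = 729.31 / 131 = 5.57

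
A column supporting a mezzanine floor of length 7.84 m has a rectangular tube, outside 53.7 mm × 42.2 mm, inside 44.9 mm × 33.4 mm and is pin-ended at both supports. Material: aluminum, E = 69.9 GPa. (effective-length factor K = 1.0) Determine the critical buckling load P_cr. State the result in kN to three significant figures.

Weak-axis I_min = (h_o·b_o³ − h_i·b_i³)/12 with b_o = 42.2, b_i = 33.40 mm (shorter outer/inner sides).
I_min = (53.7×42.2³ − 44.90×33.40³)/12 = 1.969×10^5 mm⁴
I = 1.969×10^5 mm⁴ = 1.969×10^-7 m⁴
Effective length L_e = K·L = 1 × 7.84 = 7.840 m
P_cr = π²EI / L_e² = π² × 69.9×10⁹ × 1.969×10^-7 / 7.840² = 2.210×10^3 N

P_cr ≈ 2.21 kN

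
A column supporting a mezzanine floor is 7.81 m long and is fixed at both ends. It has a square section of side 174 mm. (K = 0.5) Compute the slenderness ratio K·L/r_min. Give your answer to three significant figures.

λ ≈ 77.7

For a square r = a/√12 = 174/√12 = 50.23 mm
L_e = K·L = 0.5 × 7.81 m = 3.905 m = 3905.0 mm
λ = L_e / r_min = 3905.0 / 50.23 = 77.7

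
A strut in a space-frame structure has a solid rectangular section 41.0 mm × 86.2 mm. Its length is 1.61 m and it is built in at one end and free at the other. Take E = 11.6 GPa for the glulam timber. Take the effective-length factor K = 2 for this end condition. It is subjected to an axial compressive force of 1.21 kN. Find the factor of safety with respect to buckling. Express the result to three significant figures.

n ≈ 4.52

Buckling occurs about the weak axis: I_min = h·b³/12 with b = 41.0 mm (the shorter side).
I_min = 86.2×41.0³/12 = 4.951×10^5 mm⁴
I = 4.951×10^5 mm⁴ = 4.951×10^-7 m⁴
Effective length L_e = K·L = 2 × 1.61 = 3.220 m
P_cr = π²EI / L_e² = π² × 11.6×10⁹ × 4.951×10^-7 / 3.220² = 5.467×10^3 N
Factor of safety n = P_cr / P = 5.4667 / 1.21 = 4.52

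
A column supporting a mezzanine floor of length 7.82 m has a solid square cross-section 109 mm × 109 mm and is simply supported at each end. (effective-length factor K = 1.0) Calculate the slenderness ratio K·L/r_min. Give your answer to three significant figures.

λ ≈ 249

For a square r = a/√12 = 109/√12 = 31.47 mm
L_e = K·L = 1 × 7.82 m = 7.820 m = 7820.0 mm
λ = L_e / r_min = 7820.0 / 31.47 = 249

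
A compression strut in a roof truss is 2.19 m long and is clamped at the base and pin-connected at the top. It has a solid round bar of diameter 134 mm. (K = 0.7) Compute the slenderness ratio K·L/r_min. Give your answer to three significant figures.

I = πd⁴/64 = π×134⁴/64 = 1.583×10^7 mm⁴
A = 1.410×10^4 mm²;  r_min = √(I/A) = √(1.583×10^7/1.410×10^4) = 33.50 mm
L_e = K·L = 0.7 × 2.19 m = 1.533 m = 1533.0 mm
λ = L_e / r_min = 1533.0 / 33.50 = 45.8

λ ≈ 45.8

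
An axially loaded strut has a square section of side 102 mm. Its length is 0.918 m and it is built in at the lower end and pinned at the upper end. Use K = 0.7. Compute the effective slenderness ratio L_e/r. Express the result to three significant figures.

λ ≈ 21.8

For a square r = a/√12 = 102/√12 = 29.44 mm
L_e = K·L = 0.7 × 0.918 m = 0.6426 m = 642.60 mm
λ = L_e / r_min = 642.60 / 29.44 = 21.8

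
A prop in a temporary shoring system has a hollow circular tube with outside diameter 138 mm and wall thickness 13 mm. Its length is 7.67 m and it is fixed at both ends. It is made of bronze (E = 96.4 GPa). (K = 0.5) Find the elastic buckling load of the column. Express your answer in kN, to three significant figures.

P_cr ≈ 652 kN

Inner diameter d_i = 138 − 2×13 = 112.0 mm
I = π(d_o⁴ − d_i⁴)/64 = π(138⁴ − 112.0⁴)/64 = 1.008×10^7 mm⁴
I = 1.008×10^7 mm⁴ = 1.008×10^-5 m⁴
Effective length L_e = K·L = 0.5 × 7.67 = 3.835 m
P_cr = π²EI / L_e² = π² × 96.4×10⁹ × 1.008×10^-5 / 3.835² = 6.520×10^5 N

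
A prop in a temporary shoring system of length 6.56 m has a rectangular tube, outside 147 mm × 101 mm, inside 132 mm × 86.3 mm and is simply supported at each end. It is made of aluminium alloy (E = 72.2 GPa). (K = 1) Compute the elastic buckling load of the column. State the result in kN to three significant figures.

Weak-axis I_min = (h_o·b_o³ − h_i·b_i³)/12 with b_o = 101, b_i = 86.30 mm (shorter outer/inner sides).
I_min = (147×101³ − 132.0×86.30³)/12 = 5.551×10^6 mm⁴
I = 5.551×10^6 mm⁴ = 5.551×10^-6 m⁴
Effective length L_e = K·L = 1 × 6.56 = 6.560 m
P_cr = π²EI / L_e² = π² × 72.2×10⁹ × 5.551×10^-6 / 6.560² = 9.192×10^4 N

P_cr ≈ 91.9 kN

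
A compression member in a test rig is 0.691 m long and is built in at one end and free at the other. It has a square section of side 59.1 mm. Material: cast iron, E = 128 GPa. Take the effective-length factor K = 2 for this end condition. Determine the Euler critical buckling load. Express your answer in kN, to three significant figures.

P_cr ≈ 672 kN

I = a⁴/12 = 59.1⁴/12 = 1.017×10^6 mm⁴
I = 1.017×10^6 mm⁴ = 1.017×10^-6 m⁴
Effective length L_e = K·L = 2 × 0.691 = 1.382 m
P_cr = π²EI / L_e² = π² × 128×10⁹ × 1.017×10^-6 / 1.382² = 6.725×10^5 N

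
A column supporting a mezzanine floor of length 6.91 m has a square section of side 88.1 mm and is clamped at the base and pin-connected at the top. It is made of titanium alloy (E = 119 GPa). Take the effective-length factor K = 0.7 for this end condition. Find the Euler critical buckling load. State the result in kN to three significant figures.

I = a⁴/12 = 88.1⁴/12 = 5.020×10^6 mm⁴
I = 5.020×10^6 mm⁴ = 5.020×10^-6 m⁴
Effective length L_e = K·L = 0.7 × 6.91 = 4.837 m
P_cr = π²EI / L_e² = π² × 119×10⁹ × 5.020×10^-6 / 4.837² = 2.520×10^5 N

P_cr ≈ 252 kN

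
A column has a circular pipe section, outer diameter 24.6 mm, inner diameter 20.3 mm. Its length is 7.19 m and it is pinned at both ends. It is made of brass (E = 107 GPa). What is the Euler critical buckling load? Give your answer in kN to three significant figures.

P_cr ≈ 0.197 kN

d_o = 24.6 mm, d_i = 20.3 mm
I = π(d_o⁴ − d_i⁴)/64 = π(24.6⁴ − 20.30⁴)/64 = 9.641×10^3 mm⁴
I = 9.641×10^3 mm⁴ = 9.641×10^-9 m⁴
Effective length L_e = K·L = 1 × 7.19 = 7.190 m
P_cr = π²EI / L_e² = π² × 107×10⁹ × 9.641×10^-9 / 7.190² = 196.9 N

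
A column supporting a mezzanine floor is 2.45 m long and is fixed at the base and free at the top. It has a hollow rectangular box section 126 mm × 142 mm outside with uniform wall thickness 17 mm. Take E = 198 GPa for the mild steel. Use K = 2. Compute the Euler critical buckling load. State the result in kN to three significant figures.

Inner dimensions: h_i = 142 − 2×17 = 108.0 mm, b_i = 126 − 2×17 = 92.00 mm
Weak-axis I_min = (h_o·b_o³ − h_i·b_i³)/12 with b_o = 126, b_i = 92.00 mm (shorter outer/inner sides).
I_min = (142×126³ − 108.0×92.00³)/12 = 1.666×10^7 mm⁴
I = 1.666×10^7 mm⁴ = 1.666×10^-5 m⁴
Effective length L_e = K·L = 2 × 2.45 = 4.900 m
P_cr = π²EI / L_e² = π² × 198×10⁹ × 1.666×10^-5 / 4.900² = 1.356×10^6 N

P_cr ≈ 1360 kN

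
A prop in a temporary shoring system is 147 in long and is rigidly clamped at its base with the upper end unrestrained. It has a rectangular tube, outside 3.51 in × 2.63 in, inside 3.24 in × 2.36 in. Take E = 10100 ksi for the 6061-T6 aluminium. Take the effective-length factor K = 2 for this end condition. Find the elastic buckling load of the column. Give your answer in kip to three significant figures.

Weak-axis I_min = (h_o·b_o³ − h_i·b_i³)/12 with b_o = 2.63, b_i = 2.360 in (shorter outer/inner sides).
I_min = (3.51×2.63³ − 3.240×2.360³)/12 = 1.772 in⁴
Effective length L_e = K·L = 2 × 147 = 294.0 in
P_cr = π²EI / L_e² = π² × 10100×10³ × 1.772 / 294.0² = 2.044×10^3 lb

P_cr ≈ 2.04 kip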